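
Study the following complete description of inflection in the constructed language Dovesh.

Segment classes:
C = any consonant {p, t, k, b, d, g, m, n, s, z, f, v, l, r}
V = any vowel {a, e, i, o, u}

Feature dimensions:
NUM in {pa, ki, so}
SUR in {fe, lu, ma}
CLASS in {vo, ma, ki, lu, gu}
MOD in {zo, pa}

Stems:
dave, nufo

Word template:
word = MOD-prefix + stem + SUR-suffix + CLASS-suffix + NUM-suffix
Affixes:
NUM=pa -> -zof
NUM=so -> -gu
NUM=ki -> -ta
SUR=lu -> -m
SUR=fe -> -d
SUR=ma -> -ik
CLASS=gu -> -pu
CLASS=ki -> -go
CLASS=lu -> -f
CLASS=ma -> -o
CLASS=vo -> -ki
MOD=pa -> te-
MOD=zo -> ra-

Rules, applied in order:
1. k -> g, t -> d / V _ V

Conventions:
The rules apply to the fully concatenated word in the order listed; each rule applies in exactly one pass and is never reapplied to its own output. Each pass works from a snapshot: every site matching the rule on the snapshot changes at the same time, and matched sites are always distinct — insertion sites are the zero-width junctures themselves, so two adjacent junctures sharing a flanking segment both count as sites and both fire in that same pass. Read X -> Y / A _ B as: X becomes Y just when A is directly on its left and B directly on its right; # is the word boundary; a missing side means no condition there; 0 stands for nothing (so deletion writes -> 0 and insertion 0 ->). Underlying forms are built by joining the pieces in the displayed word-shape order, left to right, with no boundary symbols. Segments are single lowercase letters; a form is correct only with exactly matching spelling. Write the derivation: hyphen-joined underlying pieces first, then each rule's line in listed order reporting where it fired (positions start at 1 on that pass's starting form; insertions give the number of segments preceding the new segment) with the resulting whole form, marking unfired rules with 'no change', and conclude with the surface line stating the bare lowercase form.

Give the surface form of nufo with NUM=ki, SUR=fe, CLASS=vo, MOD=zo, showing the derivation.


underlying: ra-nufo-d-ki-ta
1. k -> g, t -> d / V _ V: fires at position(s) 10: ranufodkida
surface: ranufodkida


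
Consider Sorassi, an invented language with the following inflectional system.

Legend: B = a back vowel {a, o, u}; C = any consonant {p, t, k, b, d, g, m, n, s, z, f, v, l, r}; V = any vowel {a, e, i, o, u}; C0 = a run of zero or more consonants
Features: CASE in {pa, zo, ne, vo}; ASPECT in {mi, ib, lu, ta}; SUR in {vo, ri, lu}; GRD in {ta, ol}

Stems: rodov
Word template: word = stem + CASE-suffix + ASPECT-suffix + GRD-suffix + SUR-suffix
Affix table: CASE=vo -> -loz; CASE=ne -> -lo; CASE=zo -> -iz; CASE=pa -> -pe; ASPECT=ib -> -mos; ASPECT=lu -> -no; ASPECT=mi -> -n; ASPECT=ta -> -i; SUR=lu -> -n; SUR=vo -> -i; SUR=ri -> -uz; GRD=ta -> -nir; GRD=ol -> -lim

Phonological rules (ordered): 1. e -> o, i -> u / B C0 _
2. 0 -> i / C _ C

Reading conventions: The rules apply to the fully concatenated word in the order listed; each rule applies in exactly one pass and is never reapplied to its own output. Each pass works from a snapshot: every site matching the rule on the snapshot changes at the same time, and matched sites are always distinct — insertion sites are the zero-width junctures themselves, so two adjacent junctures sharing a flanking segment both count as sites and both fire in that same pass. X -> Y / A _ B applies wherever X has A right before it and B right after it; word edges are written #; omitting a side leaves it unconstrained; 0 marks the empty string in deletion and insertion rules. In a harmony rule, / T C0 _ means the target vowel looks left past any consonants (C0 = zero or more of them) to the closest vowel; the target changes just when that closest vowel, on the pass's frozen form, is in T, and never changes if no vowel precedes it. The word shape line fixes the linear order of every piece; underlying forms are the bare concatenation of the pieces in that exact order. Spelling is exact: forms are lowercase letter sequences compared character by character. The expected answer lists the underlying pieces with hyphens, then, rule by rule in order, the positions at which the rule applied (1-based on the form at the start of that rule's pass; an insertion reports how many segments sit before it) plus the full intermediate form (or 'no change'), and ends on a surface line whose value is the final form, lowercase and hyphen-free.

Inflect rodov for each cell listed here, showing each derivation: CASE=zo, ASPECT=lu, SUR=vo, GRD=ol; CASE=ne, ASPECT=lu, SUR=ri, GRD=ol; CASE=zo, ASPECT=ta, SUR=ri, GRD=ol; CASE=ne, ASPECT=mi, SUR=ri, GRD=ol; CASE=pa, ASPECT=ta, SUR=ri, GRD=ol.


cell CASE=zo, ASPECT=lu, SUR=vo, GRD=ol:
underlying: rodov-iz-no-lim-i
1. e -> o, i -> u / B C0 _: fires at position(s) 6, 11: rodovuznolumi
2. 0 -> i / C _ C: inserts after position(s) 7: rodovuzinolumi
surface: rodovuzinolumi

cell CASE=ne, ASPECT=lu, SUR=ri, GRD=ol:
underlying: rodov-lo-no-lim-uz
1. e -> o, i -> u / B C0 _: fires at position(s) 11: rodovlonolumuz
2. 0 -> i / C _ C: inserts after position(s) 5: rodovilonolumuz
surface: rodovilonolumuz

cell CASE=zo, ASPECT=ta, SUR=ri, GRD=ol:
underlying: rodov-iz-i-lim-uz
1. e -> o, i -> u / B C0 _: fires at position(s) 6: rodovuzilimuz
2. 0 -> i / C _ C: no change
surface: rodovuzilimuz

cell CASE=ne, ASPECT=mi, SUR=ri, GRD=ol:
underlying: rodov-lo-n-lim-uz
1. e -> o, i -> u / B C0 _: fires at position(s) 10: rodovlonlumuz
2. 0 -> i / C _ C: inserts after position(s) 5, 8: rodovilonilumuz
surface: rodovilonilumuz

cell CASE=pa, ASPECT=ta, SUR=ri, GRD=ol:
underlying: rodov-pe-i-lim-uz
1. e -> o, i -> u / B C0 _: fires at position(s) 7: rodovpoilimuz
2. 0 -> i / C _ C: inserts after position(s) 5: rodovipoilimuz
surface: rodovipoilimuz


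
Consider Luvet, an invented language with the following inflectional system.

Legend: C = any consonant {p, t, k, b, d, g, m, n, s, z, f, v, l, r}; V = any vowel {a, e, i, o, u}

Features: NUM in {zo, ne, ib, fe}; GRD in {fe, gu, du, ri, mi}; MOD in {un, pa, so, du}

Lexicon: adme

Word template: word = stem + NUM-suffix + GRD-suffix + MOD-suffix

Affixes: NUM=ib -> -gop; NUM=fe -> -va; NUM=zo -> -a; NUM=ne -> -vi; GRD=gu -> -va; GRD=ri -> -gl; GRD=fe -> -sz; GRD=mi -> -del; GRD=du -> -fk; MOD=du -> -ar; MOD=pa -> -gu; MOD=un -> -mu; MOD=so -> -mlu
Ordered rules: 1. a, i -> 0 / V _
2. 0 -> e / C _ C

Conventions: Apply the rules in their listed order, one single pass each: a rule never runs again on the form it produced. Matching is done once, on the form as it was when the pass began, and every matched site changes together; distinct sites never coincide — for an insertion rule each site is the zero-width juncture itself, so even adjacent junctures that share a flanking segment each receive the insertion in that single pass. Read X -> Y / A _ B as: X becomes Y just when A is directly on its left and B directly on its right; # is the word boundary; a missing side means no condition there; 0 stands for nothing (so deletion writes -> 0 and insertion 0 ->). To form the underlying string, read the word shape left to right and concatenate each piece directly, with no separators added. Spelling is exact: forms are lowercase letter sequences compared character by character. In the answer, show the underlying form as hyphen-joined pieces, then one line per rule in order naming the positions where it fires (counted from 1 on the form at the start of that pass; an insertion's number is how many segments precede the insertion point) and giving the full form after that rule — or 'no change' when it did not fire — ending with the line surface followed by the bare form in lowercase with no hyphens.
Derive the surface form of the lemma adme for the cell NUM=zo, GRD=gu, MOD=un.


underlying: adme-a-va-mu
1. a, i -> 0 / V _: fires at position(s) 5: admevamu
2. 0 -> e / C _ C: inserts after position(s) 2: ademevamu
surface: ademevamu


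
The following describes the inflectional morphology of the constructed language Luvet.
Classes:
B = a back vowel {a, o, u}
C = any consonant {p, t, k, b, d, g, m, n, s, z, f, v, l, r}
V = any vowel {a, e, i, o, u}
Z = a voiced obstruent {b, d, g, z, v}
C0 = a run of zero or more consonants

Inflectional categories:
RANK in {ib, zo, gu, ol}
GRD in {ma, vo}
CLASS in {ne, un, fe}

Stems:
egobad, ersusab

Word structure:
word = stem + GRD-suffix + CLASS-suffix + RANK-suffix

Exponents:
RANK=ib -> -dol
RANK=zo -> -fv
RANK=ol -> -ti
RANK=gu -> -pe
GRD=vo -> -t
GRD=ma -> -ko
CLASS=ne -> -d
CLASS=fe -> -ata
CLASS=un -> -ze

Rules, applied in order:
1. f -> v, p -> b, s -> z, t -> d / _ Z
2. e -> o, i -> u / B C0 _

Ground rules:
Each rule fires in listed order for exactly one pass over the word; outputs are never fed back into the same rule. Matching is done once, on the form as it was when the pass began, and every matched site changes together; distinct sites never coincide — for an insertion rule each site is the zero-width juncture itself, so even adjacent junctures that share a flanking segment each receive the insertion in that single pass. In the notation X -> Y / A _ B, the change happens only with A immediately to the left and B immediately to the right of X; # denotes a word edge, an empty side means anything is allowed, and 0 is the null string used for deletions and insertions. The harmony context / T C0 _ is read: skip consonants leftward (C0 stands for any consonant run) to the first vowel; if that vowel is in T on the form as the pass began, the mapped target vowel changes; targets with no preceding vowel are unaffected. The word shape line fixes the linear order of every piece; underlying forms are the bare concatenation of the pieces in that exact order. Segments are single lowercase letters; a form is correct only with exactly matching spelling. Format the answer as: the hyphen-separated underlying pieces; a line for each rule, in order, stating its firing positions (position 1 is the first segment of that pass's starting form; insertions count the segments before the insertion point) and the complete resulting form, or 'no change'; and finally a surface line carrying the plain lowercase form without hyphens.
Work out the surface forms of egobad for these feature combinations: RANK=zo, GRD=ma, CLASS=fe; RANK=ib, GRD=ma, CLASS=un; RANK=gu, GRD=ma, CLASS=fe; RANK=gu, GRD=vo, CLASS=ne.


cell RANK=zo, GRD=ma, CLASS=fe:
underlying: egobad-ko-ata-fv
1. f -> v, p -> b, s -> z, t -> d / _ Z: fires at position(s) 12: egobadkoatavv
2. e -> o, i -> u / B C0 _: no change
surface: egobadkoatavv

cell RANK=ib, GRD=ma, CLASS=un:
underlying: egobad-ko-ze-dol
1. f -> v, p -> b, s -> z, t -> d / _ Z: no change
2. e -> o, i -> u / B C0 _: fires at position(s) 10: egobadkozodol
surface: egobadkozodol

cell RANK=gu, GRD=ma, CLASS=fe:
underlying: egobad-ko-ata-pe
1. f -> v, p -> b, s -> z, t -> d / _ Z: no change
2. e -> o, i -> u / B C0 _: fires at position(s) 13: egobadkoatapo
surface: egobadkoatapo

cell RANK=gu, GRD=vo, CLASS=ne:
underlying: egobad-t-d-pe
1. f -> v, p -> b, s -> z, t -> d / _ Z: fires at position(s) 7: egobadddpe
2. e -> o, i -> u / B C0 _: fires at position(s) 10: egobadddpo
surface: egobadddpo


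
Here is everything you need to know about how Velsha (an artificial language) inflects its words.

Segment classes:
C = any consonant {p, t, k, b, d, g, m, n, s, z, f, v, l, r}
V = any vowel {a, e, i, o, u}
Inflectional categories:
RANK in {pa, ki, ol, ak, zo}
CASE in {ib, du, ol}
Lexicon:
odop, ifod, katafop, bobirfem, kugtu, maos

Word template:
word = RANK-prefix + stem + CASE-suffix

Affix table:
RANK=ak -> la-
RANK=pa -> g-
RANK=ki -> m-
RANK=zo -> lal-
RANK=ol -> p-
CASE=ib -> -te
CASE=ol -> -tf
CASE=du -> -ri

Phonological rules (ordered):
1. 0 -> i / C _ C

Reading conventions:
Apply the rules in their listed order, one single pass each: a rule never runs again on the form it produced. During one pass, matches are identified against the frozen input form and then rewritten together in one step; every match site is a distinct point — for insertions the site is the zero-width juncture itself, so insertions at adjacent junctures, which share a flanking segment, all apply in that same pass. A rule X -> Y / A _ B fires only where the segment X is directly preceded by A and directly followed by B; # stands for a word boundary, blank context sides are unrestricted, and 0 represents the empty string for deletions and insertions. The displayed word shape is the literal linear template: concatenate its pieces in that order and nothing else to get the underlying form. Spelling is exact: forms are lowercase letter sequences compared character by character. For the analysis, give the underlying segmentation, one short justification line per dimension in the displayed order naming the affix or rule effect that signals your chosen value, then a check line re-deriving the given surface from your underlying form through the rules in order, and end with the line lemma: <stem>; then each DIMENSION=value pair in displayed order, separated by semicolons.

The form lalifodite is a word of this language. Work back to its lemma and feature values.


underlying: lal-ifod-te
RANK=zo - signalled by the affix lal-
CASE=ib - signalled by the affix -te
check: lalifodte -> lalifodite
lemma: ifod; RANK=zo; CASE=ib


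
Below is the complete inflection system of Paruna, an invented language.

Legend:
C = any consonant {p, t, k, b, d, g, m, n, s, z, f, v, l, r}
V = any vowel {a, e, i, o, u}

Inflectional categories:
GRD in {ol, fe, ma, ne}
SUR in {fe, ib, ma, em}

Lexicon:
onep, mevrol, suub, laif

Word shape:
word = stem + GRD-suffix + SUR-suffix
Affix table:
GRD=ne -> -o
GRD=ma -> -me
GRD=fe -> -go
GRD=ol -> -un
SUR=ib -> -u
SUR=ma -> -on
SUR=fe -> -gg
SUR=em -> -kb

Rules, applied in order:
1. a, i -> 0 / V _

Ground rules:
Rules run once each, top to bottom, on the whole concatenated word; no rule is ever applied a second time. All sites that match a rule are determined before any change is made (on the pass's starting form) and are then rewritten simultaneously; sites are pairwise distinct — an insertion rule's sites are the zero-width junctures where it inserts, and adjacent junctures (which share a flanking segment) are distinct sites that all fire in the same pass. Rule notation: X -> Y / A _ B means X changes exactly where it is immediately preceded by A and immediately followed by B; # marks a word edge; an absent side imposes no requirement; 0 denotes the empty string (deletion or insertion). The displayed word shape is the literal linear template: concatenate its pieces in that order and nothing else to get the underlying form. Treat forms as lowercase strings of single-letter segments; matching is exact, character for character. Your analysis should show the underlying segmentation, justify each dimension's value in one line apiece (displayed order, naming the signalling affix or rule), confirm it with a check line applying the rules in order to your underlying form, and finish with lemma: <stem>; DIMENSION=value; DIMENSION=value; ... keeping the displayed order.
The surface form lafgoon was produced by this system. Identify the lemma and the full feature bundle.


underlying: laif-go-on
GRD=fe - signalled by the affix -go
SUR=ma - signalled by the affix -on
check: laifgoon -> lafgoon
lemma: laif; GRD=fe; SUR=ma


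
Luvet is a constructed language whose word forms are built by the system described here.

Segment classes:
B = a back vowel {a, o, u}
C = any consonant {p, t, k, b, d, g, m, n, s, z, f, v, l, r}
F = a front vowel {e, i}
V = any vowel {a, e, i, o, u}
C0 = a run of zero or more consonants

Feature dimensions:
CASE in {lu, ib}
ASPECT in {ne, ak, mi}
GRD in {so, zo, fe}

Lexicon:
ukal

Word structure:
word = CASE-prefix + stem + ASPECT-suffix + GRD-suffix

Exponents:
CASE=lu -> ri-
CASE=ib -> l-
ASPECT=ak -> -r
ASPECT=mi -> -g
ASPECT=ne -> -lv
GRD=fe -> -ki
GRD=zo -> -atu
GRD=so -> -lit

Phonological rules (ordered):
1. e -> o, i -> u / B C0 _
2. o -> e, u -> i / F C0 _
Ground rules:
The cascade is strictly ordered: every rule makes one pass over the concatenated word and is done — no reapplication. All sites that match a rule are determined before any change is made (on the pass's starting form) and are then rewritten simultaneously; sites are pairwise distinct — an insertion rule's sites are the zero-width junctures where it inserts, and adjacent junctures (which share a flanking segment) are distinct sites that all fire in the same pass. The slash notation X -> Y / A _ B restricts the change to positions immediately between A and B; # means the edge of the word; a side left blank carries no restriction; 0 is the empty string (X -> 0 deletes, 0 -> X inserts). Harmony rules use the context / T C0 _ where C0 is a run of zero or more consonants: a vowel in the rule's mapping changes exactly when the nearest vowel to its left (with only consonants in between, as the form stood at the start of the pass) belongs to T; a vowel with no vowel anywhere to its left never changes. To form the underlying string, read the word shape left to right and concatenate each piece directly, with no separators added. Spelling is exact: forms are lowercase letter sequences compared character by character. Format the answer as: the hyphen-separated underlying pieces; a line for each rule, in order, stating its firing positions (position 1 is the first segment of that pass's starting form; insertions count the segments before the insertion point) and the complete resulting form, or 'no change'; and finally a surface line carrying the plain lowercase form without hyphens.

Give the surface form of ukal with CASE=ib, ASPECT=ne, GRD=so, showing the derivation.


underlying: l-ukal-lv-lit
1. e -> o, i -> u / B C0 _: fires at position(s) 9: lukallvlut
2. o -> e, u -> i / F C0 _: no change
surface: lukallvlut


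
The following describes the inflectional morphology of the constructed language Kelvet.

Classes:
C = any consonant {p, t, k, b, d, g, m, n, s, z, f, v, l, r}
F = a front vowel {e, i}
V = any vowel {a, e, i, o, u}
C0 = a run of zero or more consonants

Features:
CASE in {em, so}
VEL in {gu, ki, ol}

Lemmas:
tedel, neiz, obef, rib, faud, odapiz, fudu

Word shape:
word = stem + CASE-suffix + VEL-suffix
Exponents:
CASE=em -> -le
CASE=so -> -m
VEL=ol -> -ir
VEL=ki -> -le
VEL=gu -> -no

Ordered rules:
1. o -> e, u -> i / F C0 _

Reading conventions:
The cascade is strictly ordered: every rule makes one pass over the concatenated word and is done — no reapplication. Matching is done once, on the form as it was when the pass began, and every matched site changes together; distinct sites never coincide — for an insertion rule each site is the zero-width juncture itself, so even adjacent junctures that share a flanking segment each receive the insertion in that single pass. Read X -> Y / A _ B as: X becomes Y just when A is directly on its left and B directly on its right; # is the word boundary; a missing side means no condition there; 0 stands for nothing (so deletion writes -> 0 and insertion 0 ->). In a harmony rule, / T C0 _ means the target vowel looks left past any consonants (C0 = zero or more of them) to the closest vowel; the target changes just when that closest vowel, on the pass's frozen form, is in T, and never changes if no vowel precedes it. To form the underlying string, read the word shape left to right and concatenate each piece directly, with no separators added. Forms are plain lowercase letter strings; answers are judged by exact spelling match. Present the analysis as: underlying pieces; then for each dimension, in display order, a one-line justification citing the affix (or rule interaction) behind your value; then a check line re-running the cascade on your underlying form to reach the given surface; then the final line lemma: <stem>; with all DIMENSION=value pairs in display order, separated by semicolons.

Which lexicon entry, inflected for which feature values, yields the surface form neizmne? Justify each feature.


underlying: neiz-m-no
CASE=so - signalled by the affix -m
VEL=gu - signalled by the affix -no
check: neizmno -> neizmne
lemma: neiz; CASE=so; VEL=gu


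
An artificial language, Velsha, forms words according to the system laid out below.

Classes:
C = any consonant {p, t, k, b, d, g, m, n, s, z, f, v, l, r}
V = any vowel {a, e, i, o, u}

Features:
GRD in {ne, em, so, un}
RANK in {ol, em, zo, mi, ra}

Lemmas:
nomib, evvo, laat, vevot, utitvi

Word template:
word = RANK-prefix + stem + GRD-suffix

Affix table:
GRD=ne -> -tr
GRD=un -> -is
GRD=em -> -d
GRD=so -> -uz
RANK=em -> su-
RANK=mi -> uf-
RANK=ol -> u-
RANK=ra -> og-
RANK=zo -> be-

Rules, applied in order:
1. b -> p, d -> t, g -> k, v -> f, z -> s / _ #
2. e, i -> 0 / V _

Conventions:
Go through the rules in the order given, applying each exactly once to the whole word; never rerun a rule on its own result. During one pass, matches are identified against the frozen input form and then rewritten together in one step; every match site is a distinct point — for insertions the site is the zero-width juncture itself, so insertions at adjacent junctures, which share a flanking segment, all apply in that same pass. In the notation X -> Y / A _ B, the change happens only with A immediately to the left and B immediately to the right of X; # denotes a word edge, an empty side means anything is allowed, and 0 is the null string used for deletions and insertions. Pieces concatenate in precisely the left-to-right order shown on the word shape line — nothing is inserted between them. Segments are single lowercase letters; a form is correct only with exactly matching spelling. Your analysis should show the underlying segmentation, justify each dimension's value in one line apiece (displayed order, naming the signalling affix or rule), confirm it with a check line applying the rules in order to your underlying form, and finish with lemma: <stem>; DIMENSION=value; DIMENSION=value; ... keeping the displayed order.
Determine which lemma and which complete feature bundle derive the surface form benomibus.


underlying: be-nomib-uz
GRD=so - signalled by the affix -uz
RANK=zo - signalled by the affix be-
check: benomibuz -> benomibus -> benomibus
lemma: nomib; GRD=so; RANK=zo


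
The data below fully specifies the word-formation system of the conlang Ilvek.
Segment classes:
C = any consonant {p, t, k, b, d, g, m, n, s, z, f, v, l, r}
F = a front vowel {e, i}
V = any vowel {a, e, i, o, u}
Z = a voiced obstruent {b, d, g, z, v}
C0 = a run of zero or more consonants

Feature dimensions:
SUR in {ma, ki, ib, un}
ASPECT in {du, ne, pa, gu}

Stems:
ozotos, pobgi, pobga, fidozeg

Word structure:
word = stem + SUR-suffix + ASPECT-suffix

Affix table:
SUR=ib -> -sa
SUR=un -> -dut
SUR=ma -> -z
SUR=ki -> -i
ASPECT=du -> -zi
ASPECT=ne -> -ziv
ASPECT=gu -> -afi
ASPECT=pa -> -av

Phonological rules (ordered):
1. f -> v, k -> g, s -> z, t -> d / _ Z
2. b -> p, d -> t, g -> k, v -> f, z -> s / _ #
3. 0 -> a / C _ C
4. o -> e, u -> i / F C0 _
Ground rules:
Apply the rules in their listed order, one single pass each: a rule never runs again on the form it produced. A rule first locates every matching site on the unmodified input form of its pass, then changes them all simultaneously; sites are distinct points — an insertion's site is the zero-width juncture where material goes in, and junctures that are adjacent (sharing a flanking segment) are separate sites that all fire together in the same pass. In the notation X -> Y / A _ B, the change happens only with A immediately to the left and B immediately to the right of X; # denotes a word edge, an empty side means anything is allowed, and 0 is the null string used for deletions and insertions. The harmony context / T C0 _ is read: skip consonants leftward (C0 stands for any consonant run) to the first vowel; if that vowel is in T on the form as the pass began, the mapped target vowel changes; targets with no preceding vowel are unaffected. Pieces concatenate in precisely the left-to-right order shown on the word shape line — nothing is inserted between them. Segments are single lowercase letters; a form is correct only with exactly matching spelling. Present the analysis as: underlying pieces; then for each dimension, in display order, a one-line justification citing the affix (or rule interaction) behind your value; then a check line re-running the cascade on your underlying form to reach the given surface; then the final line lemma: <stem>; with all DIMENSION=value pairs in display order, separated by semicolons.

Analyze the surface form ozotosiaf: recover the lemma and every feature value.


underlying: ozotos-i-av
SUR=ki - signalled by the affix -i
ASPECT=pa - signalled by the affix -av
check: ozotosiav -> ozotosiav -> ozotosiaf -> ozotosiaf -> ozotosiaf
lemma: ozotos; SUR=ki; ASPECT=pa


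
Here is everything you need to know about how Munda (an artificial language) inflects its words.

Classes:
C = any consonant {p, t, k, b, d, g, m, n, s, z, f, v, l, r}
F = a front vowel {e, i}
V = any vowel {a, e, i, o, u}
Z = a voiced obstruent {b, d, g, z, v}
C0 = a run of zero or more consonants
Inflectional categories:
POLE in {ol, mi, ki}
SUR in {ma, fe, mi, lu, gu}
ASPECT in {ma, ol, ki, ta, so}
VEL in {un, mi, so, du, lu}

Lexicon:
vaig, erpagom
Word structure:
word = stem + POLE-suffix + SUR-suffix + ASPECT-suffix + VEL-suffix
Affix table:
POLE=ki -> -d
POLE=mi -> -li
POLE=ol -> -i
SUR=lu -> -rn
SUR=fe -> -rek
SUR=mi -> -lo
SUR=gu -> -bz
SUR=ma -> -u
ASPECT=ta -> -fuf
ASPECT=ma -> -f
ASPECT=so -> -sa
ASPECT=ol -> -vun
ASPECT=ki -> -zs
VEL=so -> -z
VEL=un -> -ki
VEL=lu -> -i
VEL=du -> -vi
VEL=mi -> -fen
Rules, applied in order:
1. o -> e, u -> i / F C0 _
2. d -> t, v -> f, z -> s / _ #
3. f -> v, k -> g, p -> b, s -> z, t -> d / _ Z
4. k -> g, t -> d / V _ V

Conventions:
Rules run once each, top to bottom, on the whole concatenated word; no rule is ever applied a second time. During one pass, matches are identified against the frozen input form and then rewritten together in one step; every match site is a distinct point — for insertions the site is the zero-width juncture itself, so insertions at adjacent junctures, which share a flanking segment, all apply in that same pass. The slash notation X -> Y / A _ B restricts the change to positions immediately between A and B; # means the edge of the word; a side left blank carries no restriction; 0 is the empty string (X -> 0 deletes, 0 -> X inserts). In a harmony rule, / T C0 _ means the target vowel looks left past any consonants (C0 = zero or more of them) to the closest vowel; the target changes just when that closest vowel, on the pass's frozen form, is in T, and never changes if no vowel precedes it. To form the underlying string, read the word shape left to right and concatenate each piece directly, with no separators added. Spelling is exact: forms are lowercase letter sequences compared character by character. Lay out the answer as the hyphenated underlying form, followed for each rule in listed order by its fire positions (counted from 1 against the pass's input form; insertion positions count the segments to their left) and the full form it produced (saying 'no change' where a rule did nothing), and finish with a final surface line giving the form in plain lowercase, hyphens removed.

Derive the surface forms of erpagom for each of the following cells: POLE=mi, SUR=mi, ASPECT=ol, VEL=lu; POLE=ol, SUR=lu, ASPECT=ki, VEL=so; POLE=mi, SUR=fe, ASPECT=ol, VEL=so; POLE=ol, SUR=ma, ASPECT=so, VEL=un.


cell POLE=mi, SUR=mi, ASPECT=ol, VEL=lu:
underlying: erpagom-li-lo-vun-i
1. o -> e, u -> i / F C0 _: fires at position(s) 11: erpagomlilevuni
2. d -> t, v -> f, z -> s / _ #: no change
3. f -> v, k -> g, p -> b, s -> z, t -> d / _ Z: no change
4. k -> g, t -> d / V _ V: no change
surface: erpagomlilevuni

cell POLE=ol, SUR=lu, ASPECT=ki, VEL=so:
underlying: erpagom-i-rn-zs-z
1. o -> e, u -> i / F C0 _: no change
2. d -> t, v -> f, z -> s / _ #: fires at position(s) 13: erpagomirnzss
3. f -> v, k -> g, p -> b, s -> z, t -> d / _ Z: no change
4. k -> g, t -> d / V _ V: no change
surface: erpagomirnzss

cell POLE=mi, SUR=fe, ASPECT=ol, VEL=so:
underlying: erpagom-li-rek-vun-z
1. o -> e, u -> i / F C0 _: fires at position(s) 14: erpagomlirekvinz
2. d -> t, v -> f, z -> s / _ #: fires at position(s) 16: erpagomlirekvins
3. f -> v, k -> g, p -> b, s -> z, t -> d / _ Z: fires at position(s) 12: erpagomliregvins
4. k -> g, t -> d / V _ V: no change
surface: erpagomliregvins

cell POLE=ol, SUR=ma, ASPECT=so, VEL=un:
underlying: erpagom-i-u-sa-ki
1. o -> e, u -> i / F C0 _: fires at position(s) 9: erpagomiisaki
2. d -> t, v -> f, z -> s / _ #: no change
3. f -> v, k -> g, p -> b, s -> z, t -> d / _ Z: no change
4. k -> g, t -> d / V _ V: fires at position(s) 12: erpagomiisagi
surface: erpagomiisagi


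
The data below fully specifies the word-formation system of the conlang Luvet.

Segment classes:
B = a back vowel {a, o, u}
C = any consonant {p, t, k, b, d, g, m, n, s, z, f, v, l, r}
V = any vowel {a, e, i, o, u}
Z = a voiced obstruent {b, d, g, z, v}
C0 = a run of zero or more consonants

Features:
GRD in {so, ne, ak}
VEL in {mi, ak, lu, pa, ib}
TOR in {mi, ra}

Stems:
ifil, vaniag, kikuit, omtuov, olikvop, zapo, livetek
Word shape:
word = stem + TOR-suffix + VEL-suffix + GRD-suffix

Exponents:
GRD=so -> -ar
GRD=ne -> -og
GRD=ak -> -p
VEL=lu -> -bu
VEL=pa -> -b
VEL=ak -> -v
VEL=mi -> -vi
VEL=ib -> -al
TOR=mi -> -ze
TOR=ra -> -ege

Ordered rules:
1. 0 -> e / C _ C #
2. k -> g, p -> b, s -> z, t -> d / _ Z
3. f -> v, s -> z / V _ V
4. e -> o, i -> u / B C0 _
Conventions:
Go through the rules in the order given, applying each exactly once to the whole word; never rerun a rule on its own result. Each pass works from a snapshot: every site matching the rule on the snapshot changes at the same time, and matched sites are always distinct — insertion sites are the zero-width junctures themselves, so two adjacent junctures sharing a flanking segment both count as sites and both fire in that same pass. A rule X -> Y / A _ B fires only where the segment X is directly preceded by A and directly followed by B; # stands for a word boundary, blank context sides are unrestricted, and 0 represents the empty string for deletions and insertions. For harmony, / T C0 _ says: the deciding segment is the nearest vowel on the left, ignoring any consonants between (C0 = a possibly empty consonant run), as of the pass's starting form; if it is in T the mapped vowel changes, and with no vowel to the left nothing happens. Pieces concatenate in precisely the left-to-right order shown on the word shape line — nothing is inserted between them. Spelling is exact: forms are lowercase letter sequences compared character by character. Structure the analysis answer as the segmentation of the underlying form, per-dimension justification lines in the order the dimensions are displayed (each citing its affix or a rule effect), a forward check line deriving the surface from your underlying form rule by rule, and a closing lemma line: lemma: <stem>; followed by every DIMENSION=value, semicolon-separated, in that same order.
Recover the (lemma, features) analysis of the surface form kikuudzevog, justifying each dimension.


underlying: kikuit-ze-v-og
GRD=ne - signalled by the affix -og
VEL=ak - signalled by the affix -v
TOR=mi - signalled by the affix -ze
check: kikuitzevog -> kikuitzevog -> kikuidzevog -> kikuidzevog -> kikuudzevog
lemma: kikuit; GRD=ne; VEL=ak; TOR=mi


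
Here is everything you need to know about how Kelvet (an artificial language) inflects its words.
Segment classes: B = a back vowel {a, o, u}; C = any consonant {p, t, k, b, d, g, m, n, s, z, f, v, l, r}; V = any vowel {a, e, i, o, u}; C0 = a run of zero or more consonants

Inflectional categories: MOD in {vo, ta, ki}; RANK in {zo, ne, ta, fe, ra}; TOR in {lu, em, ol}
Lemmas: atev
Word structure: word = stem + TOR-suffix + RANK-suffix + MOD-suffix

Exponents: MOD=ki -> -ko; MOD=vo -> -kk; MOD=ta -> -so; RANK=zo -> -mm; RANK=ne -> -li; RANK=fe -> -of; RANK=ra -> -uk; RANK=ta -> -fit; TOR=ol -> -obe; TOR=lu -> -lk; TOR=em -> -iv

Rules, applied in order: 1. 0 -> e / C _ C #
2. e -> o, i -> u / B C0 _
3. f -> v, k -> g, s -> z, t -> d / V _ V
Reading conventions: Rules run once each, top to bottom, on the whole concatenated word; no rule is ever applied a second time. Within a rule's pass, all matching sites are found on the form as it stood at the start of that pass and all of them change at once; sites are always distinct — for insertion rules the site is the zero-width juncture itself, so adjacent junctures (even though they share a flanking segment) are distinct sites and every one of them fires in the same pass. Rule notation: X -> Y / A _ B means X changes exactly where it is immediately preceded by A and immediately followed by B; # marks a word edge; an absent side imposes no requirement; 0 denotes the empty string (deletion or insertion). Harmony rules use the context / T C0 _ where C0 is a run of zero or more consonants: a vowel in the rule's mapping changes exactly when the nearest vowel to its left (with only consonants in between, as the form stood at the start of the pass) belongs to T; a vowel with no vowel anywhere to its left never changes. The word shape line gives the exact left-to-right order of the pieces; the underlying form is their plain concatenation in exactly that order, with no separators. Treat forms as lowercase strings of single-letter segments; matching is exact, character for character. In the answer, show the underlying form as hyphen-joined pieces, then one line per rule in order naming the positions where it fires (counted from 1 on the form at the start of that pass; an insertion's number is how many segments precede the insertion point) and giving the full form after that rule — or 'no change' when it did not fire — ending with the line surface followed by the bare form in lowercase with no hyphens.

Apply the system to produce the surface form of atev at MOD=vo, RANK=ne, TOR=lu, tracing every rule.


underlying: atev-lk-li-kk
1. 0 -> e / C _ C #: inserts after position(s) 9: atevlklikek
2. e -> o, i -> u / B C0 _: fires at position(s) 3: atovlklikek
3. f -> v, k -> g, s -> z, t -> d / V _ V: fires at position(s) 2, 9: adovlkligek
surface: adovlkligek


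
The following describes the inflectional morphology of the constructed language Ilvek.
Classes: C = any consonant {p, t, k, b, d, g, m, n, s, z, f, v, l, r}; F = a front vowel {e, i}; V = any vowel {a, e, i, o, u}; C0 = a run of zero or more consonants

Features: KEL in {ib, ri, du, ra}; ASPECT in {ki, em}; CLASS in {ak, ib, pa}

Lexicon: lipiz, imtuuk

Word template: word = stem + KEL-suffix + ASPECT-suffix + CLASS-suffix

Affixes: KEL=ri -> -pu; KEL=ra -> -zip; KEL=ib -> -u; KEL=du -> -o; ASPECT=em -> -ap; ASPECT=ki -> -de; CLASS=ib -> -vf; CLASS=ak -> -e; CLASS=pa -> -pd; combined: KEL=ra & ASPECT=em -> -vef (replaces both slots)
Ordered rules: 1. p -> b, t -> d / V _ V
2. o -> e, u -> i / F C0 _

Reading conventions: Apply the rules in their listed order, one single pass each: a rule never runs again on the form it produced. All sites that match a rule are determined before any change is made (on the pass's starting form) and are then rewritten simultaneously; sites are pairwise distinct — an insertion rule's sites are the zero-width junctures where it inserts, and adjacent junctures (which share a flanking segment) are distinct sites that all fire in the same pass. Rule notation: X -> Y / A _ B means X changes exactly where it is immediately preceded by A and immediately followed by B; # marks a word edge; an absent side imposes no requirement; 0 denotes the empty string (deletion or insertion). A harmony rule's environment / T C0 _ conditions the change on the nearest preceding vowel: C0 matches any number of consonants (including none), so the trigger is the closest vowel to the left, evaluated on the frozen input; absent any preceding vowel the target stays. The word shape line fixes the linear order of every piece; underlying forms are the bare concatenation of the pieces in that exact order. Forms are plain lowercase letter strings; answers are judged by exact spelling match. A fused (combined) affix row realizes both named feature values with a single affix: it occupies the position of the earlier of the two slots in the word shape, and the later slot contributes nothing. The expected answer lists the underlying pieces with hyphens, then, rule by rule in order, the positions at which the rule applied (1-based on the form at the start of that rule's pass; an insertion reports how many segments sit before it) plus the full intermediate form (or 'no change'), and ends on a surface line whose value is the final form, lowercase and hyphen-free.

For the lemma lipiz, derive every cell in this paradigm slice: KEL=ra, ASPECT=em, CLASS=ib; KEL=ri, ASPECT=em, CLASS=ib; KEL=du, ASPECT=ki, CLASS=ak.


cell KEL=ra, ASPECT=em, CLASS=ib:
underlying: lipiz-vef-vf
1. p -> b, t -> d / V _ V: fires at position(s) 3: libizvefvf
2. o -> e, u -> i / F C0 _: no change
surface: libizvefvf

cell KEL=ri, ASPECT=em, CLASS=ib:
underlying: lipiz-pu-ap-vf
1. p -> b, t -> d / V _ V: fires at position(s) 3: libizpuapvf
2. o -> e, u -> i / F C0 _: fires at position(s) 7: libizpiapvf
surface: libizpiapvf

cell KEL=du, ASPECT=ki, CLASS=ak:
underlying: lipiz-o-de-e
1. p -> b, t -> d / V _ V: fires at position(s) 3: libizodee
2. o -> e, u -> i / F C0 _: fires at position(s) 6: libizedee
surface: libizedee


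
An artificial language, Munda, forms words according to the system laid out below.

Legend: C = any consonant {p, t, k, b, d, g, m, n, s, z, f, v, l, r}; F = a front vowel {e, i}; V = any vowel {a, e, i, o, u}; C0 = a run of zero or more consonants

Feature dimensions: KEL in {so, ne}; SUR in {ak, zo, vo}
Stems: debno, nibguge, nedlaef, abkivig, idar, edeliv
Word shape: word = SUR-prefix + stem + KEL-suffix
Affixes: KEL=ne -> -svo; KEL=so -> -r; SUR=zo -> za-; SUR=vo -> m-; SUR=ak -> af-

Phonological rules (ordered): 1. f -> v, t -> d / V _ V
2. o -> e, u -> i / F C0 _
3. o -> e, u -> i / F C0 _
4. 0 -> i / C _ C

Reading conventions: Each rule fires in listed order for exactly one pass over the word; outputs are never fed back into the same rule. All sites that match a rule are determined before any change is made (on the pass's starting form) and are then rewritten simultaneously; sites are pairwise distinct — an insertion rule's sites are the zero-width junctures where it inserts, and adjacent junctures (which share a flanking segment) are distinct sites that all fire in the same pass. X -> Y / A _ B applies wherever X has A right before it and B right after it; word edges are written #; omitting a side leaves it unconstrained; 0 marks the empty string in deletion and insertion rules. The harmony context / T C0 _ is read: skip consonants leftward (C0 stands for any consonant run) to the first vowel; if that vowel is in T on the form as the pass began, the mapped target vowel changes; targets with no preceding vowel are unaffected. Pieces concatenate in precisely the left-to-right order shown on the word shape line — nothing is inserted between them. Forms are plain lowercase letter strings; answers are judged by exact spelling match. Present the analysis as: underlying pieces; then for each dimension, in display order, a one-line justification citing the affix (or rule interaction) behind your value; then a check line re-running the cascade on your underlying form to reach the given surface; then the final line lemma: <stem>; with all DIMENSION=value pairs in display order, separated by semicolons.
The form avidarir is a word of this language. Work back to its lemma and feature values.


underlying: af-idar-r
KEL=so - signalled by the affix -r
SUR=ak - signalled by the affix af-
check: afidarr -> avidarr -> avidarr -> avidarr -> avidarir
lemma: idar; KEL=so; SUR=ak


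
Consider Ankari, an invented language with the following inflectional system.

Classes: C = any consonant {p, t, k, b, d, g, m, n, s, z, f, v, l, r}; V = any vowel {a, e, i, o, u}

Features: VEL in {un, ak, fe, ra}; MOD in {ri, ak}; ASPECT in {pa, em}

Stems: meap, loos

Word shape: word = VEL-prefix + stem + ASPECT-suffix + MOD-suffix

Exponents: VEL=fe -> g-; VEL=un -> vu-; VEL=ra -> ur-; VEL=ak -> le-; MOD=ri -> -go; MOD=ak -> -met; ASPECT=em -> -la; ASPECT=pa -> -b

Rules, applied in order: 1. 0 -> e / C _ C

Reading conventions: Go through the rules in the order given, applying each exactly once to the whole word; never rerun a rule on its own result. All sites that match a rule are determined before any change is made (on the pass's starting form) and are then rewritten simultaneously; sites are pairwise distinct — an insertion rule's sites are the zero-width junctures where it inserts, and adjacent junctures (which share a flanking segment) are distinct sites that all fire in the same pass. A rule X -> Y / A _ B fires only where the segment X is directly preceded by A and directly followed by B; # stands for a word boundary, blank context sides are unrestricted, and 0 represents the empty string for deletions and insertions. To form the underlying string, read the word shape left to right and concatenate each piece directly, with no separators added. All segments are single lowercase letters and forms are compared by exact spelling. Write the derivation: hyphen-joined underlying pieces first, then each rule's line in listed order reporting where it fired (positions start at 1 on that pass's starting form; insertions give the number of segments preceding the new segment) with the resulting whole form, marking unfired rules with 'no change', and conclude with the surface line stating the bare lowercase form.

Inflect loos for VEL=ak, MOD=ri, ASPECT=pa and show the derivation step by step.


underlying: le-loos-b-go
1. 0 -> e / C _ C: inserts after position(s) 6, 7: leloosebego
surface: leloosebego
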